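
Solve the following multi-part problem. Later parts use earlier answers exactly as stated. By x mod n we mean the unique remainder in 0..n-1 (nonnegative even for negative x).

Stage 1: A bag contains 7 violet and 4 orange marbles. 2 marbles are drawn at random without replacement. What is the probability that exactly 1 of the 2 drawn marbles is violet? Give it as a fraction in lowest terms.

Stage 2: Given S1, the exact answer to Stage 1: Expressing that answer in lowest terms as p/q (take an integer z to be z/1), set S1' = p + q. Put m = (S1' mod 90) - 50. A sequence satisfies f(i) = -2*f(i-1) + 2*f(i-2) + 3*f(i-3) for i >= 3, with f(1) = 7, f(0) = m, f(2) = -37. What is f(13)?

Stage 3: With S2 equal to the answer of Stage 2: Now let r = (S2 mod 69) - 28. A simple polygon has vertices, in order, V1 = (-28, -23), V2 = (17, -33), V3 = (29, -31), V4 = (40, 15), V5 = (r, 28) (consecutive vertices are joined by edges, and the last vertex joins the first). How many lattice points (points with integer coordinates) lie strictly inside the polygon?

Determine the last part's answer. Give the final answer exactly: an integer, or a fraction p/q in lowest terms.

Stage 1: total draws C(11,2) = 55; favorable C(7,1)*C(4,1) = 28; P = 28/55; answer 28/55
Stage 2: S1 = 28/55; threaded value p + q = 83; m = 33; f(3) = -2*(-37) + 2*(7) + 3*(33) = 187; iterating: f(3)=187, f(4)=-427, f(5)=1117, f(6)=-2527, f(7)=6007, f(8)=-13717, f(9)=31867, f(10)=-73147, f(11)=168877, f(12)=-388447, f(13)=895207; answer 895207
Stage 3: S2 = 895207; r = -27; cross terms: (-28*-33 - 17*-23)=1315, (17*-31 - 29*-33)=430, (29*15 - 40*-31)=1675, (40*28 - -27*15)=1525, (-27*-23 - -28*28)=1405; twice the area = |6350| = 6350; area = 3175; boundary points = 5 + 2 + 1 + 1 + 1 = 10; strictly interior points = area - boundary/2 + 1 = 3171; answer 3171

3171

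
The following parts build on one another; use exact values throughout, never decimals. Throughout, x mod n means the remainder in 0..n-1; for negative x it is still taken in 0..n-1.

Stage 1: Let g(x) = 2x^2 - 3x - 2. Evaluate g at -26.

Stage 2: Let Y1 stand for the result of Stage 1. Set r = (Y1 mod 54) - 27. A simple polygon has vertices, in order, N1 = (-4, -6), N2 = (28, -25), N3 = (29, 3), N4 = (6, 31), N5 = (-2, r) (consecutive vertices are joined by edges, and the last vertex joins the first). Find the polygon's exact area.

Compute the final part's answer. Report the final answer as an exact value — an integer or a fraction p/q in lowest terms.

1001

Stage 1: 2*(-26)^2 - 3*(-26)^1 - 2 = (1352) + (78) + (-2) = 1428; answer 1428
Stage 2: Y1 = 1428; r = -3; cross terms: (-4*-25 - 28*-6)=268, (28*3 - 29*-25)=809, (29*31 - 6*3)=881, (6*-3 - -2*31)=44, (-2*-6 - -4*-3)=0; twice the area = |2002| = 2002; area = 1001; answer 1001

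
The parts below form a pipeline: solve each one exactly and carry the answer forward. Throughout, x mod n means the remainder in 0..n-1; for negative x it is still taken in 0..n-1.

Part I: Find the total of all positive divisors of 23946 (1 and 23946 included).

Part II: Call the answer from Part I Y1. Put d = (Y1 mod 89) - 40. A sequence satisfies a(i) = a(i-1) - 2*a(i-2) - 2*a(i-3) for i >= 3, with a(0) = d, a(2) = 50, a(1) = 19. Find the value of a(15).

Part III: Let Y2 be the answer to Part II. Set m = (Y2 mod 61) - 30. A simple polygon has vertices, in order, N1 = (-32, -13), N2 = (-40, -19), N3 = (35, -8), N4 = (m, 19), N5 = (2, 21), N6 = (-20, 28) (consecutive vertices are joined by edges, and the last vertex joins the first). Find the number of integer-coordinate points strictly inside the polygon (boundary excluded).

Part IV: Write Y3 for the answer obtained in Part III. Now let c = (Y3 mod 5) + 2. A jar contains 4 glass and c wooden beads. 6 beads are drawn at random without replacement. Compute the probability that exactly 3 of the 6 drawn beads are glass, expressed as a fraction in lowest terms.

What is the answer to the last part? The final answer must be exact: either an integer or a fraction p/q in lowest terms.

8/21

Part I: 23946 = 2 * 3 * 13 * 307; sigma = (1 + 2) * (1 + 3) * (1 + 13) * (1 + 307) = 3 * 4 * 14 * 308 = 51744; answer 51744
Part II: Y1 = 51744; d = -5; a(3) = 1*(50) - 2*(19) - 2*(-5) = 22; iterating: a(3)=22, a(4)=-116, a(5)=-260, a(6)=-72, a(7)=680, a(8)=1344, a(9)=128, a(10)=-3920, a(11)=-6864, a(12)=720, a(13)=22288, a(14)=34576, a(15)=-11440; answer -11440
Part III: Y2 = -11440; m = -2; cross terms: (-32*-19 - -40*-13)=88, (-40*-8 - 35*-19)=985, (35*19 - -2*-8)=649, (-2*21 - 2*19)=-80, (2*28 - -20*21)=476, (-20*-13 - -32*28)=1156; twice the area = |3274| = 3274; area = 1637; boundary points = 2 + 1 + 1 + 2 + 1 + 1 = 8; strictly interior points = area - boundary/2 + 1 = 1634; answer 1634
Part IV: Y3 = 1634; c = 6; total draws C(10,6) = 210; favorable C(4,3)*C(6,3) = 80; P = 8/21; answer 8/21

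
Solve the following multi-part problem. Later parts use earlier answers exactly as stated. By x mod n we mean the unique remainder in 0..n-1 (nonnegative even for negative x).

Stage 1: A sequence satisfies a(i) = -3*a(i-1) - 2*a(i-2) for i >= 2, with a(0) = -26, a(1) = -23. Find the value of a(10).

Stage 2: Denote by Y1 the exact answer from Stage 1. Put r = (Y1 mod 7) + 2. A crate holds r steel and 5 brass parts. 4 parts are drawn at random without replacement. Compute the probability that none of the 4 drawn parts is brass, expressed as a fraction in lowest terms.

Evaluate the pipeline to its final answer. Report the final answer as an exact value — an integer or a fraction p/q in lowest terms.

1/126

Stage 1: a(2) = -3*(-23) - 2*(-26) = 121; iterating: a(2)=121, a(3)=-317, a(4)=709, a(5)=-1493, a(6)=3061, a(7)=-6197, a(8)=12469, a(9)=-25013, a(10)=50101; answer 50101
Stage 2: Y1 = 50101; r = 4; total draws C(9,4) = 126; favorable C(4,4) = 1; P = 1/126; answer 1/126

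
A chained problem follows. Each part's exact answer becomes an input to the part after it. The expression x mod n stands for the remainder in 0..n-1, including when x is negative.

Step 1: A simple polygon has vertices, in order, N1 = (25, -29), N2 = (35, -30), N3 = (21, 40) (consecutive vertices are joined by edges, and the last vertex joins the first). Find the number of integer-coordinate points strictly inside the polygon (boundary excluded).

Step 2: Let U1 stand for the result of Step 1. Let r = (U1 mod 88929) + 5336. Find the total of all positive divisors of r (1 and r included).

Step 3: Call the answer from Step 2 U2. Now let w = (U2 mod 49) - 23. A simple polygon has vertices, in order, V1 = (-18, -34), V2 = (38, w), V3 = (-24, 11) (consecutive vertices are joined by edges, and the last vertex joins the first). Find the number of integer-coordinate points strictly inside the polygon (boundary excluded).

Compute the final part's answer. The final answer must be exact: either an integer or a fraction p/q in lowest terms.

1329

Step 1: cross terms: (25*-30 - 35*-29)=265, (35*40 - 21*-30)=2030, (21*-29 - 25*40)=-1609; twice the area = |686| = 686; area = 343; boundary points = 1 + 14 + 1 = 16; strictly interior points = area - boundary/2 + 1 = 336; answer 336
Step 2: U1 = 336; r = 5672; 5672 = 2^3 * 709; sigma = (1 + 2 + 4 + 8) * (1 + 709) = 15 * 710 = 10650; answer 10650
Step 3: U2 = 10650; w = -6; cross terms: (-18*-6 - 38*-34)=1400, (38*11 - -24*-6)=274, (-24*-34 - -18*11)=1014; twice the area = |2688| = 2688; area = 1344; boundary points = 28 + 1 + 3 = 32; strictly interior points = area - boundary/2 + 1 = 1329; answer 1329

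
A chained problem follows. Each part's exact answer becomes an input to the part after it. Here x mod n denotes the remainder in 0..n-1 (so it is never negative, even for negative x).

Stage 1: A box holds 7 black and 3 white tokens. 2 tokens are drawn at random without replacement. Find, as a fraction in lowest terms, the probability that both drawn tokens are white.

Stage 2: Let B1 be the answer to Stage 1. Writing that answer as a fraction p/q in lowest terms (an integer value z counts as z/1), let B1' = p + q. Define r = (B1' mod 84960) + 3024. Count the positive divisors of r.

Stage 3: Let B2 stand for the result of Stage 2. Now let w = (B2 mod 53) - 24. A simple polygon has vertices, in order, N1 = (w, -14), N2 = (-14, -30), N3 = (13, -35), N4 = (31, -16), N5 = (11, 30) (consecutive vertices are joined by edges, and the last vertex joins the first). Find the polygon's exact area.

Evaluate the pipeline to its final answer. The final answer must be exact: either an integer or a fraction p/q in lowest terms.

2513/2

Stage 1: total draws C(10,2) = 45; favorable C(3,2) = 3; P = 1/15; answer 1/15
Stage 2: B1 = 1/15; threaded value p + q = 16; r = 3040; 3040 = 2^5 * 5 * 19; number of divisors = (5+1) * (1+1) * (1+1) = 24; answer 24
Stage 3: B2 = 24; w = 0; cross terms: (0*-30 - -14*-14)=-196, (-14*-35 - 13*-30)=880, (13*-16 - 31*-35)=877, (31*30 - 11*-16)=1106, (11*-14 - 0*30)=-154; twice the area = |2513| = 2513; area = 2513/2; answer 2513/2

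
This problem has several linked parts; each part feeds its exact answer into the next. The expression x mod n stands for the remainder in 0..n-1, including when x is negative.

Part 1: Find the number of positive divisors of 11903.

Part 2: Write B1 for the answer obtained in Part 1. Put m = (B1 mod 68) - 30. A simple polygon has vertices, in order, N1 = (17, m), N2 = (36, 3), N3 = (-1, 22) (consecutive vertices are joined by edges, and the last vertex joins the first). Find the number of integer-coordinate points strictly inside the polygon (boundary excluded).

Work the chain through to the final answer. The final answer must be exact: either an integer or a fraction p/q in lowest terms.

Part 1: 11903 is prime, so its only divisors are 1 and 11903; count = 2; answer 2
Part 2: B1 = 2; m = -28; cross terms: (17*3 - 36*-28)=1059, (36*22 - -1*3)=795, (-1*-28 - 17*22)=-346; twice the area = |1508| = 1508; area = 754; boundary points = 1 + 1 + 2 = 4; strictly interior points = area - boundary/2 + 1 = 753; answer 753

753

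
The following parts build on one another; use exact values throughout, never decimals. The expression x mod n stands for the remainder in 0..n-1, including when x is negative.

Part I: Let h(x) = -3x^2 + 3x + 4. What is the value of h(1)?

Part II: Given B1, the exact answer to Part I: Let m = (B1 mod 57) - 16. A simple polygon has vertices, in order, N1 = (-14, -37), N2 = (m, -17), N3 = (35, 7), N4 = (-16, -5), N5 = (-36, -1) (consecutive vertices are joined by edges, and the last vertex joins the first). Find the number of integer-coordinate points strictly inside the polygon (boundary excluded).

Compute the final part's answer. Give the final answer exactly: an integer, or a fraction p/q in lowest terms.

Part I: -3*(1)^2 + 3*(1)^1 + 4 = (-3) + (3) + (4) = 4; answer 4
Part II: B1 = 4; m = -12; cross terms: (-14*-17 - -12*-37)=-206, (-12*7 - 35*-17)=511, (35*-5 - -16*7)=-63, (-16*-1 - -36*-5)=-164, (-36*-37 - -14*-1)=1318; twice the area = |1396| = 1396; area = 698; boundary points = 2 + 1 + 3 + 4 + 2 = 12; strictly interior points = area - boundary/2 + 1 = 693; answer 693

693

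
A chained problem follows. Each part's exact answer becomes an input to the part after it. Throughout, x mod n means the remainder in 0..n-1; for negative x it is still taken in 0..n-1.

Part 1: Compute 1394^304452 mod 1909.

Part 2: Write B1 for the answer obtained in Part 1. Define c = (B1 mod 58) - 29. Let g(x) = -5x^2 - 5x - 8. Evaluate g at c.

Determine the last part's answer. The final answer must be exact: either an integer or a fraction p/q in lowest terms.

Part 1: squarings mod 1909: 1394^1=1394, 1394^2=1783, 1394^4=604, 1394^8=197, 1394^16=629, 1394^32=478, 1394^64=1313, 1394^128=142, 1394^256=1074, 1394^512=440, 1394^1024=791, 1394^2048=1438, 1394^4096=397, 1394^8192=1071, 1394^16384=1641, 1394^32768=1191, 1394^65536=94, 1394^131072=1200, 1394^262144=614; 1394^304452 = 1394^4 * 1394^64 * 1394^256 * 1394^1024 * 1394^8192 * 1394^32768 * 1394^262144 = 1066 (mod 1909); answer 1066
Part 2: B1 = 1066; c = -7; -5*(-7)^2 - 5*(-7)^1 - 8 = (-245) + (35) + (-8) = -218; answer -218

-218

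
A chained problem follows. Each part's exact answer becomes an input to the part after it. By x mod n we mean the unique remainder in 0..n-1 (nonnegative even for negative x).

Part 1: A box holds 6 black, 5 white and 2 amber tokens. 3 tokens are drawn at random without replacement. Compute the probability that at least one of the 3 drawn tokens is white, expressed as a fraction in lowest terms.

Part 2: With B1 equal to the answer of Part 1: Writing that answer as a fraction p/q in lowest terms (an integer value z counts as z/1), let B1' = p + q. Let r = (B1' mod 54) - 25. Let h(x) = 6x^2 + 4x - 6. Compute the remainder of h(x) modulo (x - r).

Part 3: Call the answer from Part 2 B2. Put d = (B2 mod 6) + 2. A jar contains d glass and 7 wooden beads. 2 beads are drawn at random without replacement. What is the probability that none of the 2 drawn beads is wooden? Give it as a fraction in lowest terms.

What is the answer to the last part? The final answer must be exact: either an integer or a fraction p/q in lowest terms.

6/55

Part 1: total draws C(13,3) = 286; complement C(8,3) = 56; favorable 286 - 56 = 230; P = 115/143; answer 115/143
Part 2: B1 = 115/143; threaded value p + q = 258; r = 17; remainder = value at the root: 6*(17)^2 + 4*(17)^1 - 6 = (1734) + (68) + (-6) = 1796; answer 1796
Part 3: B2 = 1796; d = 4; total draws C(11,2) = 55; favorable C(4,2) = 6; P = 6/55; answer 6/55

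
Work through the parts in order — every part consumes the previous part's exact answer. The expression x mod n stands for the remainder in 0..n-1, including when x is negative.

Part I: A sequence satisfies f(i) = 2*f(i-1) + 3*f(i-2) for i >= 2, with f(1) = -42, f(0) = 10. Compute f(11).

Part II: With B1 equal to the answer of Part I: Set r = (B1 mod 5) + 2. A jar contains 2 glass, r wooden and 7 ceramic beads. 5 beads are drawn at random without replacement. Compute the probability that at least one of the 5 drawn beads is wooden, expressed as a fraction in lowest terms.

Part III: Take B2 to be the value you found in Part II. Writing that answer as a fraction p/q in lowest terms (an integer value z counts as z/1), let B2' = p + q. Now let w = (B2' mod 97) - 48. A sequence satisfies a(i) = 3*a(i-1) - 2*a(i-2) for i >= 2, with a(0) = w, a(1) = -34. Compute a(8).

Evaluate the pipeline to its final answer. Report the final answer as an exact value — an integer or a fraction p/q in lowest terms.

Part I: f(2) = 2*(-42) + 3*(10) = -54; iterating: f(2)=-54, f(3)=-234, f(4)=-630, f(5)=-1962, f(6)=-5814, f(7)=-17514, f(8)=-52470, f(9)=-157482, f(10)=-472374, f(11)=-1417194; answer -1417194
Part II: B1 = -1417194; r = 3; total draws C(12,5) = 792; complement C(9,5) = 126; favorable 792 - 126 = 666; P = 37/44; answer 37/44
Part III: B2 = 37/44; threaded value p + q = 81; w = 33; a(2) = 3*(-34) - 2*(33) = -168; iterating: a(2)=-168, a(3)=-436, a(4)=-972, a(5)=-2044, a(6)=-4188, a(7)=-8476, a(8)=-17052; answer -17052

-17052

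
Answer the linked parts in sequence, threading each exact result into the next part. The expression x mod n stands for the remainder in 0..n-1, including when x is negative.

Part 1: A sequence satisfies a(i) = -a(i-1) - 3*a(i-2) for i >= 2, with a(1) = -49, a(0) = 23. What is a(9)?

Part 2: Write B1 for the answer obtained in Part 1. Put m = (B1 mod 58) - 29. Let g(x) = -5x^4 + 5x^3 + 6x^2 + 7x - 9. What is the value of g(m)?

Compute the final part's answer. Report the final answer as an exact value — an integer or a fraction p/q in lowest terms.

-1114991

Part 1: a(2) = -1*(-49) - 3*(23) = -20; iterating: a(2)=-20, a(3)=167, a(4)=-107, a(5)=-394, a(6)=715, a(7)=467, a(8)=-2612, a(9)=1211; answer 1211
Part 2: B1 = 1211; m = 22; -5*(22)^4 + 5*(22)^3 + 6*(22)^2 + 7*(22)^1 - 9 = (-1171280) + (53240) + (2904) + (154) + (-9) = -1114991; answer -1114991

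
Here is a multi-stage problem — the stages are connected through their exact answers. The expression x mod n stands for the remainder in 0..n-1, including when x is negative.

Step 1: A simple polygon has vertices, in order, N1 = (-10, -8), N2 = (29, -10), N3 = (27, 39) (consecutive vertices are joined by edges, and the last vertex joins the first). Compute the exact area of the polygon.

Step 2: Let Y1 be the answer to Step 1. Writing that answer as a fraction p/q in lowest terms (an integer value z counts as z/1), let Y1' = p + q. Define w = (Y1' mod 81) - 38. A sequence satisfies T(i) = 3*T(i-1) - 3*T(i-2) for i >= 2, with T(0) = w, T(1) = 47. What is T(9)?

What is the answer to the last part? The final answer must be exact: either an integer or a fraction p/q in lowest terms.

Step 1: cross terms: (-10*-10 - 29*-8)=332, (29*39 - 27*-10)=1401, (27*-8 - -10*39)=174; twice the area = |1907| = 1907; area = 1907/2; answer 1907/2
Step 2: Y1 = 1907/2; threaded value p + q = 1909; w = 8; T(2) = 3*(47) - 3*(8) = 117; iterating: T(2)=117, T(3)=210, T(4)=279, T(5)=207, T(6)=-216, T(7)=-1269, T(8)=-3159, T(9)=-5670; answer -5670

-5670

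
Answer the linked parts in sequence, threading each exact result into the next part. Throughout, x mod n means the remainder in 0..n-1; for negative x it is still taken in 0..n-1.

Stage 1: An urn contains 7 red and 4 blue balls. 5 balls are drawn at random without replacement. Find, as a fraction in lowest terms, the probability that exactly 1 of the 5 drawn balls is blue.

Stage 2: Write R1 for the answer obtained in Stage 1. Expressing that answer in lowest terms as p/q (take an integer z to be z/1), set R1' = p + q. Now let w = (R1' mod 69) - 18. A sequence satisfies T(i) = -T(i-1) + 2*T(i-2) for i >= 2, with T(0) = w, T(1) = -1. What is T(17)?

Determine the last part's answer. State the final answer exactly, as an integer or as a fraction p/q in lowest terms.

Stage 1: total draws C(11,5) = 462; favorable C(4,1)*C(7,4) = 140; P = 10/33; answer 10/33
Stage 2: R1 = 10/33; threaded value p + q = 43; w = 25; T(2) = -1*(-1) + 2*(25) = 51; iterating: T(2)=51, T(3)=-53, T(4)=155, T(5)=-261, T(6)=571, T(7)=-1093, T(8)=2235, T(9)=-4421, T(10)=8891, T(11)=-17733, T(12)=35515, T(13)=-70981, T(14)=142011, T(15)=-283973, T(16)=567995, T(17)=-1135941; answer -1135941

-1135941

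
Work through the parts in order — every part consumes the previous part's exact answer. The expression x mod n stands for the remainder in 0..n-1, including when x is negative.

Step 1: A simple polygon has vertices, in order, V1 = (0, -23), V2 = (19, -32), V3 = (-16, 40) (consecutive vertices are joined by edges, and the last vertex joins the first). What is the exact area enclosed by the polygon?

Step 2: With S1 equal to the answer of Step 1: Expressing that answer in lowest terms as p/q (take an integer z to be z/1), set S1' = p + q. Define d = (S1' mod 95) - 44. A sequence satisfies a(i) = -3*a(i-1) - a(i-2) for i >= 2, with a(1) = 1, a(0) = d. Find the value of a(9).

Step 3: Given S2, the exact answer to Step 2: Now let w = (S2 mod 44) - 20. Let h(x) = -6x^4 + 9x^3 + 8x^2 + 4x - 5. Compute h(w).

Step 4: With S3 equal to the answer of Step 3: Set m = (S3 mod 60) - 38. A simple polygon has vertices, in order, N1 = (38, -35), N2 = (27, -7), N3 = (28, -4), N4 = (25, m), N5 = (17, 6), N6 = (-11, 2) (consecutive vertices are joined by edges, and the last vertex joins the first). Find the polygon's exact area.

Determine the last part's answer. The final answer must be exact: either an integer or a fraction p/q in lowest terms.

1349/2

Step 1: cross terms: (0*-32 - 19*-23)=437, (19*40 - -16*-32)=248, (-16*-23 - 0*40)=368; twice the area = |1053| = 1053; area = 1053/2; answer 1053/2
Step 2: S1 = 1053/2; threaded value p + q = 1055; d = -34; a(2) = -3*(1) - 1*(-34) = 31; iterating: a(2)=31, a(3)=-94, a(4)=251, a(5)=-659, a(6)=1726, a(7)=-4519, a(8)=11831, a(9)=-30974; answer -30974
Step 3: S2 = -30974; w = -18; -6*(-18)^4 + 9*(-18)^3 + 8*(-18)^2 + 4*(-18)^1 - 5 = (-629856) + (-52488) + (2592) + (-72) + (-5) = -679829; answer -679829
Step 4: S3 = -679829; m = -7; cross terms: (38*-7 - 27*-35)=679, (27*-4 - 28*-7)=88, (28*-7 - 25*-4)=-96, (25*6 - 17*-7)=269, (17*2 - -11*6)=100, (-11*-35 - 38*2)=309; twice the area = |1349| = 1349; area = 1349/2; answer 1349/2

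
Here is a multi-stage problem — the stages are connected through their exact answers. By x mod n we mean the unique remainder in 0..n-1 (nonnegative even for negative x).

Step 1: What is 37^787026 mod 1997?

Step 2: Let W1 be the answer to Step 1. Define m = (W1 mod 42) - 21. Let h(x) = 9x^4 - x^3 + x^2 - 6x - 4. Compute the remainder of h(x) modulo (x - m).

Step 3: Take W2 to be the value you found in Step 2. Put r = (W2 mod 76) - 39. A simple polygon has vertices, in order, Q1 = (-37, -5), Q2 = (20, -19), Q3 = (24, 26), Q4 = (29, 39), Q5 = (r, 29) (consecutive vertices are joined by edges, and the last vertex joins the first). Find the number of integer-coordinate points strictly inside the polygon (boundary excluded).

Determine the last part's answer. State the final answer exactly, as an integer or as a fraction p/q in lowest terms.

Step 1: squarings mod 1997: 37^1=37, 37^2=1369, 37^4=975, 37^8=53, 37^16=812, 37^32=334, 37^64=1721, 37^128=290, 37^256=226, 37^512=1151, 37^1024=790, 37^2048=1036, 37^4096=907, 37^8192=1882, 37^16384=1243, 37^32768=1368, 37^65536=235, 37^131072=1306, 37^262144=198, 37^524288=1261; 37^787026 = 37^2 * 37^16 * 37^64 * 37^512 * 37^262144 * 37^524288 = 947 (mod 1997); answer 947
Step 2: W1 = 947; m = 2; remainder = value at the root: 9*(2)^4 - 1*(2)^3 + 1*(2)^2 - 6*(2)^1 - 4 = (144) + (-8) + (4) + (-12) + (-4) = 124; answer 124
Step 3: W2 = 124; r = 9; cross terms: (-37*-19 - 20*-5)=803, (20*26 - 24*-19)=976, (24*39 - 29*26)=182, (29*29 - 9*39)=490, (9*-5 - -37*29)=1028; twice the area = |3479| = 3479; area = 3479/2; boundary points = 1 + 1 + 1 + 10 + 2 = 15; strictly interior points = area - boundary/2 + 1 = 1733; answer 1733

1733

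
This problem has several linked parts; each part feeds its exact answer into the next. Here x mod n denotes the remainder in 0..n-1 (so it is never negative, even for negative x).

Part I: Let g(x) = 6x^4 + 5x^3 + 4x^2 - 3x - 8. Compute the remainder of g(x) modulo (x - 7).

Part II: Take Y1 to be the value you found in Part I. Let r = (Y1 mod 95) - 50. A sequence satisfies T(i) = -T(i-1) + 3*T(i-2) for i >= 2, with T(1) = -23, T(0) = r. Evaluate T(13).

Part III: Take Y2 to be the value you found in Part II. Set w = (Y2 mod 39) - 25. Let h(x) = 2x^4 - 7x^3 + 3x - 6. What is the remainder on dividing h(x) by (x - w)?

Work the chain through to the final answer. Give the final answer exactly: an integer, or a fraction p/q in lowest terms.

Part I: remainder = value at the root: 6*(7)^4 + 5*(7)^3 + 4*(7)^2 - 3*(7)^1 - 8 = (14406) + (1715) + (196) + (-21) + (-8) = 16288; answer 16288
Part II: Y1 = 16288; r = -7; T(2) = -1*(-23) + 3*(-7) = 2; iterating: T(2)=2, T(3)=-71, T(4)=77, T(5)=-290, T(6)=521, T(7)=-1391, T(8)=2954, T(9)=-7127, T(10)=15989, T(11)=-37370, T(12)=85337, T(13)=-197447; answer -197447
Part III: Y2 = -197447; w = -15; remainder = value at the root: 2*(-15)^4 - 7*(-15)^3 + 3*(-15)^1 - 6 = (101250) + (23625) + (-45) + (-6) = 124824; answer 124824

124824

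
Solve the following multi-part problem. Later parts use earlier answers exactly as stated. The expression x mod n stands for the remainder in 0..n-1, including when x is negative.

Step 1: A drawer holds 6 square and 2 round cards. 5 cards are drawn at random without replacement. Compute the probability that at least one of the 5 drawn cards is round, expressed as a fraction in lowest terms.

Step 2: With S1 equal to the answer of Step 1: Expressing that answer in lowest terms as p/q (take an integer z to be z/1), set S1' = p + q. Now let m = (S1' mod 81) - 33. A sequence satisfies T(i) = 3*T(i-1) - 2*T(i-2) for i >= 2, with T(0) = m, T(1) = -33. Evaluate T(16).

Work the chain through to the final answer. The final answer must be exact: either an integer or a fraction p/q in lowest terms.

Step 1: total draws C(8,5) = 56; complement C(6,5) = 6; favorable 56 - 6 = 50; P = 25/28; answer 25/28
Step 2: S1 = 25/28; threaded value p + q = 53; m = 20; T(2) = 3*(-33) - 2*(20) = -139; iterating: T(2)=-139, T(3)=-351, T(4)=-775, T(5)=-1623, T(6)=-3319, T(7)=-6711, T(8)=-13495, T(9)=-27063, T(10)=-54199, T(11)=-108471, T(12)=-217015, T(13)=-434103, T(14)=-868279, T(15)=-1736631, T(16)=-3473335; answer -3473335

-3473335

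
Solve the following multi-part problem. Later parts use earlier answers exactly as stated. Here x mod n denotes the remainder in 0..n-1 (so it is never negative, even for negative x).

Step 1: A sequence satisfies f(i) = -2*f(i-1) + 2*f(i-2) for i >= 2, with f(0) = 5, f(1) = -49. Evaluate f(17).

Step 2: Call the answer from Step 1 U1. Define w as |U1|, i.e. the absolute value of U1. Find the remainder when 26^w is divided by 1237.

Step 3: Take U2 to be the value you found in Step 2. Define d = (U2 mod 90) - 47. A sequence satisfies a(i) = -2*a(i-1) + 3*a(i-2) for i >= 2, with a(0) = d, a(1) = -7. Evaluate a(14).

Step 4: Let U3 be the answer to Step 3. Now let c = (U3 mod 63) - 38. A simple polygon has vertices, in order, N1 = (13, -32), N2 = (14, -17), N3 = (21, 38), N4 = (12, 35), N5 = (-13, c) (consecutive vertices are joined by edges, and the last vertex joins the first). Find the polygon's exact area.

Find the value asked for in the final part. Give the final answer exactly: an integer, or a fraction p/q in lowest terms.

Step 1: f(2) = -2*(-49) + 2*(5) = 108; iterating: f(2)=108, f(3)=-314, f(4)=844, f(5)=-2316, f(6)=6320, f(7)=-17272, f(8)=47184, f(9)=-128912, f(10)=352192, f(11)=-962208, f(12)=2628800, f(13)=-7182016, f(14)=19621632, f(15)=-53607296, f(16)=146457856, f(17)=-400130304; answer -400130304
Step 2: U1 = -400130304; w = 400130304; squarings mod 1237: 26^1=26, 26^2=676, 26^4=523, 26^8=152, 26^16=838, 26^32=865, 26^64=1077, 26^128=860, 26^256=1111, 26^512=1032, 26^1024=1204, 26^2048=1089, 26^4096=875, 26^8192=1159, 26^16384=1136, 26^32768=305, 26^65536=250, 26^131072=650, 26^262144=683, 26^524288=140, 26^1048576=1045, 26^2097152=991, 26^4194304=1140, 26^8388608=750, 26^16777216=902, 26^33554432=895, 26^67108864=686, 26^134217728=536, 26^268435456=312; 26^400130304 = 26^256 * 26^32768 * 26^65536 * 26^524288 * 26^1048576 * 26^4194304 * 26^8388608 * 26^16777216 * 26^33554432 * 26^67108864 * 26^268435456 = 1202 (mod 1237); answer 1202
Step 3: U2 = 1202; d = -15; a(2) = -2*(-7) + 3*(-15) = -31; iterating: a(2)=-31, a(3)=41, a(4)=-175, a(5)=473, a(6)=-1471, a(7)=4361, a(8)=-13135, a(9)=39353, a(10)=-118111, a(11)=354281, a(12)=-1062895, a(13)=3188633, a(14)=-9565951; answer -9565951
Step 4: U3 = -9565951; c = -6; cross terms: (13*-17 - 14*-32)=227, (14*38 - 21*-17)=889, (21*35 - 12*38)=279, (12*-6 - -13*35)=383, (-13*-32 - 13*-6)=494; twice the area = |2272| = 2272; area = 1136; answer 1136

1136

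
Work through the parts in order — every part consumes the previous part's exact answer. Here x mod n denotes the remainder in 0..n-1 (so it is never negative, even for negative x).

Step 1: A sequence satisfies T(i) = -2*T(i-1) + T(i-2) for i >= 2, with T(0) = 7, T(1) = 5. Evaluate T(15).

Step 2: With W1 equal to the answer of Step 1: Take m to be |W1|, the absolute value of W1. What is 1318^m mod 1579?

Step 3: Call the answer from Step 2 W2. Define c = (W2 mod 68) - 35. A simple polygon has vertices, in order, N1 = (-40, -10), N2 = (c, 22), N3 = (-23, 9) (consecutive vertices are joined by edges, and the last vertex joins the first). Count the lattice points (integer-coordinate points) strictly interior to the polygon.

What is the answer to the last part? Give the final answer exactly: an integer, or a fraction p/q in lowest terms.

Step 1: T(2) = -2*(5) + 1*(7) = -3; iterating: T(2)=-3, T(3)=11, T(4)=-25, T(5)=61, T(6)=-147, T(7)=355, T(8)=-857, T(9)=2069, T(10)=-4995, T(11)=12059, T(12)=-29113, T(13)=70285, T(14)=-169683, T(15)=409651; answer 409651
Step 2: W1 = 409651; m = 409651; squarings mod 1579: 1318^1=1318, 1318^2=224, 1318^4=1227, 1318^8=742, 1318^16=1072, 1318^32=1251, 1318^64=212, 1318^128=732, 1318^256=543, 1318^512=1155, 1318^1024=1349, 1318^2048=793, 1318^4096=407, 1318^8192=1433, 1318^16384=789, 1318^32768=395, 1318^65536=1283, 1318^131072=771, 1318^262144=737; 1318^409651 = 1318^1 * 1318^2 * 1318^16 * 1318^32 * 1318^16384 * 1318^131072 * 1318^262144 = 88 (mod 1579); answer 88
Step 3: W2 = 88; c = -15; cross terms: (-40*22 - -15*-10)=-1030, (-15*9 - -23*22)=371, (-23*-10 - -40*9)=590; twice the area = |-69| = 69; area = 69/2; boundary points = 1 + 1 + 1 = 3; strictly interior points = area - boundary/2 + 1 = 34; answer 34

34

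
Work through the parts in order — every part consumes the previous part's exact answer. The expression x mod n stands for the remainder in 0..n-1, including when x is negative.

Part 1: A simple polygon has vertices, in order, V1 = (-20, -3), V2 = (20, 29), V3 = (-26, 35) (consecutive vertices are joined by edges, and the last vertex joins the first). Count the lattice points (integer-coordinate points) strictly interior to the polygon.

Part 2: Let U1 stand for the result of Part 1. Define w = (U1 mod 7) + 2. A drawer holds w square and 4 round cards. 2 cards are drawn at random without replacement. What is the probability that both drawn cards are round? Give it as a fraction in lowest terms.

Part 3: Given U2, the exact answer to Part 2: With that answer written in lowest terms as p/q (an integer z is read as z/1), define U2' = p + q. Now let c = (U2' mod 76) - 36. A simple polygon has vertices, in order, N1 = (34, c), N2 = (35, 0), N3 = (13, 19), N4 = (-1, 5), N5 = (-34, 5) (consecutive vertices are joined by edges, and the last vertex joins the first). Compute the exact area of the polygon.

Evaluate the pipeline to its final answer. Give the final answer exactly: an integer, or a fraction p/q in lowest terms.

Part 1: cross terms: (-20*29 - 20*-3)=-520, (20*35 - -26*29)=1454, (-26*-3 - -20*35)=778; twice the area = |1712| = 1712; area = 856; boundary points = 8 + 2 + 2 = 12; strictly interior points = area - boundary/2 + 1 = 851; answer 851
Part 2: U1 = 851; w = 6; total draws C(10,2) = 45; favorable C(4,2) = 6; P = 2/15; answer 2/15
Part 3: U2 = 2/15; threaded value p + q = 17; c = -19; cross terms: (34*0 - 35*-19)=665, (35*19 - 13*0)=665, (13*5 - -1*19)=84, (-1*5 - -34*5)=165, (-34*-19 - 34*5)=476; twice the area = |2055| = 2055; area = 2055/2; answer 2055/2

2055/2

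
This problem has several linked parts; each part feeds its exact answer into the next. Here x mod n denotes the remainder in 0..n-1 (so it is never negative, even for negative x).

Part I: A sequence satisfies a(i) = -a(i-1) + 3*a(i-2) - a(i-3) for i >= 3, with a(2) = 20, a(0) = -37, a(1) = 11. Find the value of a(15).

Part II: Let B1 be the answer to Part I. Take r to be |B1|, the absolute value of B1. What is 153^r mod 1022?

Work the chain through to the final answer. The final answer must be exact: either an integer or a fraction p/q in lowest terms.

925

Part I: a(3) = -1*(20) + 3*(11) - 1*(-37) = 50; iterating: a(3)=50, a(4)=-1, a(5)=131, a(6)=-184, a(7)=578, a(8)=-1261, a(9)=3179, a(10)=-7540, a(11)=18338, a(12)=-44137, a(13)=106691, a(14)=-257440, a(15)=621650; answer 621650
Part II: B1 = 621650; r = 621650; squarings mod 1022: 153^1=153, 153^2=925, 153^4=211, 153^8=575, 153^16=519, 153^32=575, 153^64=519, 153^128=575, 153^256=519, 153^512=575, 153^1024=519, 153^2048=575, 153^4096=519, 153^8192=575, 153^16384=519, 153^32768=575, 153^65536=519, 153^131072=575, 153^262144=519, 153^524288=575; 153^621650 = 153^2 * 153^16 * 153^64 * 153^1024 * 153^2048 * 153^4096 * 153^8192 * 153^16384 * 153^65536 * 153^524288 = 925 (mod 1022); answer 925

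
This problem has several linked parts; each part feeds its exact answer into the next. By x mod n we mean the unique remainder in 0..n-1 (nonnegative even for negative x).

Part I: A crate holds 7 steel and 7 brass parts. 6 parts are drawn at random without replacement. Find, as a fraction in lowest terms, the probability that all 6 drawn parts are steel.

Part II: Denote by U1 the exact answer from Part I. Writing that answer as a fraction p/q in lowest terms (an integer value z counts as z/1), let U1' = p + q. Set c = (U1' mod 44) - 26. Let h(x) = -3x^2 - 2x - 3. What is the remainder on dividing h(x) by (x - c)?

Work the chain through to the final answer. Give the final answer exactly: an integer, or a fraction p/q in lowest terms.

-211

Part I: total draws C(14,6) = 3003; favorable C(7,6) = 7; P = 1/429; answer 1/429
Part II: U1 = 1/429; threaded value p + q = 430; c = 8; remainder = value at the root: -3*(8)^2 - 2*(8)^1 - 3 = (-192) + (-16) + (-3) = -211; answer -211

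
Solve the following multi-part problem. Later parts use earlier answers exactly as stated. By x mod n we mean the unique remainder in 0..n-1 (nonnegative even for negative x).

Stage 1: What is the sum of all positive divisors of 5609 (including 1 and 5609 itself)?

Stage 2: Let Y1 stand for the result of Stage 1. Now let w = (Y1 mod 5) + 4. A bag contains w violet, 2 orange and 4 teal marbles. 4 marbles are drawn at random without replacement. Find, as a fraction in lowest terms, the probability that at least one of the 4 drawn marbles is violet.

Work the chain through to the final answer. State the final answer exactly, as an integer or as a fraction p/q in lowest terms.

13/14

Stage 1: 5609 = 71 * 79; sigma = (1 + 71) * (1 + 79) = 72 * 80 = 5760; answer 5760
Stage 2: Y1 = 5760; w = 4; total draws C(10,4) = 210; complement C(6,4) = 15; favorable 210 - 15 = 195; P = 13/14; answer 13/14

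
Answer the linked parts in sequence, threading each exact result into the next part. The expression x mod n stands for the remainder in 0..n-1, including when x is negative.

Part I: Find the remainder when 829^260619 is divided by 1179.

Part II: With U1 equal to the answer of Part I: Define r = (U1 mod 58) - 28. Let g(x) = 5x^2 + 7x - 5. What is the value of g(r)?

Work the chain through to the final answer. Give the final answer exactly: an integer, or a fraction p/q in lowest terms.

Part I: squarings mod 1179: 829^1=829, 829^2=1063, 829^4=487, 829^8=190, 829^16=730, 829^32=1171, 829^64=64, 829^128=559, 829^256=46, 829^512=937, 829^1024=793, 829^2048=442, 829^4096=829, 829^8192=1063, 829^16384=487, 829^32768=190, 829^65536=730, 829^131072=1171; 829^260619 = 829^1 * 829^2 * 829^8 * 829^512 * 829^2048 * 829^4096 * 829^8192 * 829^16384 * 829^32768 * 829^65536 * 829^131072 = 928 (mod 1179); answer 928
Part II: U1 = 928; r = -28; 5*(-28)^2 + 7*(-28)^1 - 5 = (3920) + (-196) + (-5) = 3719; answer 3719

3719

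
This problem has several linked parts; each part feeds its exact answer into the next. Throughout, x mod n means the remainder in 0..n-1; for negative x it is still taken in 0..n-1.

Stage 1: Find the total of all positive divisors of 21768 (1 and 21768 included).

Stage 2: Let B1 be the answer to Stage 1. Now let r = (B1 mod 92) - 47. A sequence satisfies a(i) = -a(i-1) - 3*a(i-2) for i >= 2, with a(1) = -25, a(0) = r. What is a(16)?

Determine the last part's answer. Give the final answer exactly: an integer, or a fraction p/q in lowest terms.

165649

Stage 1: 21768 = 2^3 * 3 * 907; sigma = (1 + 2 + 4 + 8) * (1 + 3) * (1 + 907) = 15 * 4 * 908 = 54480; answer 54480
Stage 2: B1 = 54480; r = -31; a(2) = -1*(-25) - 3*(-31) = 118; iterating: a(2)=118, a(3)=-43, a(4)=-311, a(5)=440, a(6)=493, a(7)=-1813, a(8)=334, a(9)=5105, a(10)=-6107, a(11)=-9208, a(12)=27529, a(13)=95, a(14)=-82682, a(15)=82397, a(16)=165649; answer 165649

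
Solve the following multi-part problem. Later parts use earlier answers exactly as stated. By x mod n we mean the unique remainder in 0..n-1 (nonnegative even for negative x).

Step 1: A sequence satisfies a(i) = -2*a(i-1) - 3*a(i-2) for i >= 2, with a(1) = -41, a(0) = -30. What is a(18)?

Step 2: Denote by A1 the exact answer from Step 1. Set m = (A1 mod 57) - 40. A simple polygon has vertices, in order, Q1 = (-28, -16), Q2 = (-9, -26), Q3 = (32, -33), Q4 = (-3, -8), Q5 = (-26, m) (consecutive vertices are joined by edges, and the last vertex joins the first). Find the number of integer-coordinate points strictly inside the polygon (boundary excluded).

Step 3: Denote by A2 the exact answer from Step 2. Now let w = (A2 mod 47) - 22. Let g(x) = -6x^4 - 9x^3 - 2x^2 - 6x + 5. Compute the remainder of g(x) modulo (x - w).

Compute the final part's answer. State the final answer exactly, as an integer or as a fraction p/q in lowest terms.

-206103

Step 1: a(2) = -2*(-41) - 3*(-30) = 172; iterating: a(2)=172, a(3)=-221, a(4)=-74, a(5)=811, a(6)=-1400, a(7)=367, a(8)=3466, a(9)=-8033, a(10)=5668, a(11)=12763, a(12)=-42530, a(13)=46771, a(14)=34048, a(15)=-208409, a(16)=314674, a(17)=-4121, a(18)=-935780; answer -935780
Step 2: A1 = -935780; m = 6; cross terms: (-28*-26 - -9*-16)=584, (-9*-33 - 32*-26)=1129, (32*-8 - -3*-33)=-355, (-3*6 - -26*-8)=-226, (-26*-16 - -28*6)=584; twice the area = |1716| = 1716; area = 858; boundary points = 1 + 1 + 5 + 1 + 2 = 10; strictly interior points = area - boundary/2 + 1 = 854; answer 854
Step 3: A2 = 854; w = -14; remainder = value at the root: -6*(-14)^4 - 9*(-14)^3 - 2*(-14)^2 - 6*(-14)^1 + 5 = (-230496) + (24696) + (-392) + (84) + (5) = -206103; answer -206103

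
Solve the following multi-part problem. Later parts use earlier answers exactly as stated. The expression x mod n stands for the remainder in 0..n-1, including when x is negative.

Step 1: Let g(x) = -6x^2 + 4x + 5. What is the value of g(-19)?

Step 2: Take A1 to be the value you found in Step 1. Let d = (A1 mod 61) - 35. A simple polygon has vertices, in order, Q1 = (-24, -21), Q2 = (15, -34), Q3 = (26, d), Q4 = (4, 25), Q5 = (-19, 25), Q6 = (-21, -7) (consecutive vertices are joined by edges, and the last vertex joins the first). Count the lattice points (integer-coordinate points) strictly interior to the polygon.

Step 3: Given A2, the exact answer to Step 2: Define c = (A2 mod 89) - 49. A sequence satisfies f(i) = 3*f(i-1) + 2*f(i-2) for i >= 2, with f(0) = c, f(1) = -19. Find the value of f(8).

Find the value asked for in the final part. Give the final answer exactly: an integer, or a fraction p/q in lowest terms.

Step 1: -6*(-19)^2 + 4*(-19)^1 + 5 = (-2166) + (-76) + (5) = -2237; answer -2237
Step 2: A1 = -2237; d = -15; cross terms: (-24*-34 - 15*-21)=1131, (15*-15 - 26*-34)=659, (26*25 - 4*-15)=710, (4*25 - -19*25)=575, (-19*-7 - -21*25)=658, (-21*-21 - -24*-7)=273; twice the area = |4006| = 4006; area = 2003; boundary points = 13 + 1 + 2 + 23 + 2 + 1 = 42; strictly interior points = area - boundary/2 + 1 = 1983; answer 1983
Step 3: A2 = 1983; c = -24; f(2) = 3*(-19) + 2*(-24) = -105; iterating: f(2)=-105, f(3)=-353, f(4)=-1269, f(5)=-4513, f(6)=-16077, f(7)=-57257, f(8)=-203925; answer -203925

-203925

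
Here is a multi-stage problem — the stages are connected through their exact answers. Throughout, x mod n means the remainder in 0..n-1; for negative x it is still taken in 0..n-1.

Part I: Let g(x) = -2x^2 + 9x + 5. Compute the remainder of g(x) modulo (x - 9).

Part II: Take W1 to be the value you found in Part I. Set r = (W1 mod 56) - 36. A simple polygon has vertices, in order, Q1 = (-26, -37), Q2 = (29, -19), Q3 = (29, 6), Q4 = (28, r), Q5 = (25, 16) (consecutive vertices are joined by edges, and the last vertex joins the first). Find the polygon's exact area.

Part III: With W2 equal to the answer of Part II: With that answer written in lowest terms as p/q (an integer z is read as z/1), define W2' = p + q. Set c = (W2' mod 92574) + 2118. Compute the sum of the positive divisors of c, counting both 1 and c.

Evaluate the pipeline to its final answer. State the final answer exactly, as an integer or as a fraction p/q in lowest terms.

Part I: remainder = value at the root: -2*(9)^2 + 9*(9)^1 + 5 = (-162) + (81) + (5) = -76; answer -76
Part II: W1 = -76; r = 0; cross terms: (-26*-19 - 29*-37)=1567, (29*6 - 29*-19)=725, (29*0 - 28*6)=-168, (28*16 - 25*0)=448, (25*-37 - -26*16)=-509; twice the area = |2063| = 2063; area = 2063/2; answer 2063/2
Part III: W2 = 2063/2; threaded value p + q = 2065; c = 4183; 4183 = 47 * 89; sigma = (1 + 47) * (1 + 89) = 48 * 90 = 4320; answer 4320

4320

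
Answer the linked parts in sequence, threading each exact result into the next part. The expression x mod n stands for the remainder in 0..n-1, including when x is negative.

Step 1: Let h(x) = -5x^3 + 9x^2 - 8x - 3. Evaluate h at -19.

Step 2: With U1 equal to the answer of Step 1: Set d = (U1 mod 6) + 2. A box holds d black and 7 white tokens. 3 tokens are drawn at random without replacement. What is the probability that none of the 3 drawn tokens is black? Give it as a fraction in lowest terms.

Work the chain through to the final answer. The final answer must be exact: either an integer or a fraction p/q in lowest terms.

Step 1: -5*(-19)^3 + 9*(-19)^2 - 8*(-19)^1 - 3 = (34295) + (3249) + (152) + (-3) = 37693; answer 37693
Step 2: U1 = 37693; d = 3; total draws C(10,3) = 120; favorable C(7,3) = 35; P = 7/24; answer 7/24

7/24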